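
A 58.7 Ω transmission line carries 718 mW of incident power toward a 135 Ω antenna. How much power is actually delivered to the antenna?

Γ = (135 − 58.7)/(135 + 58.7) = 0.394
|Γ|² = 0.155
P_refl = |Γ|²·P_inc = 111 mW, P_del = (1 − |Γ|²)·P_inc = 607 mW

P_delivered ≈ 607 mW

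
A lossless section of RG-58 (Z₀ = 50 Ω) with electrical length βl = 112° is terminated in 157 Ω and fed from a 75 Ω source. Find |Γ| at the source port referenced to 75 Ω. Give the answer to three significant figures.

tan(βl) = -2.48
Z_in = Z_0·(Z_L + jZ_0·tanβl)/(Z_0 + jZ_L·tanβl) = 18.2 + j17.9 Ω
Γ_s = (Z_in − Z_s)/(Z_in + Z_s) = (-56.8 + j17.9)/(93.2 + j17.9), |Γ_s| = 0.627

|Γ| ≈ 0.627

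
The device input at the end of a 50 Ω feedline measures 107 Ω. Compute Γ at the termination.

Γ = (Z_L − Z_0)/(Z_L + Z_0) = (107 − 50)/(107 + 50) = 57/157

Γ = 0.363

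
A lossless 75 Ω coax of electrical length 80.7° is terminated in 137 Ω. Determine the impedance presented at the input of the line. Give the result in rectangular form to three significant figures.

tan(βl) = tan(80.7°) = 6.11
Z_in = Z_0·(Z_L + jZ_0·tanβl)/(Z_0 + jZ_L·tanβl)
     = 75·(137 + j458)/(75 + j837)

Z_in ≈ 41.8 − j8.53 Ω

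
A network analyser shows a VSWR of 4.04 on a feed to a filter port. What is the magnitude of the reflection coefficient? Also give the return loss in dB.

|Γ| = (S − 1)/(S + 1) = (4.04 − 1)/(4.04 + 1) = 3.04/5.04
RL = −20·log₁₀|Γ| = −20·log₁₀(0.603)

|Γ| ≈ 0.603; return loss ≈ 4.39 dB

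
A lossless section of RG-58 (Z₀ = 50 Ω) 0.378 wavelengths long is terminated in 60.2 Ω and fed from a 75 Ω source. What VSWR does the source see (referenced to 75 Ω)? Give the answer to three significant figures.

VSWR ≈ 1.56

βl = 2π × 0.378 = 136°
tan(βl) = -0.963
Z_in = Z_0·(Z_L + jZ_0·tanβl)/(Z_0 + jZ_L·tanβl) = 49.5 + j9.23 Ω
Γ_s = (Z_in − Z_s)/(Z_in + Z_s) = (-25.5 + j9.23)/(124 + j9.23), |Γ_s| = 0.217
VSWR = (1 + |Γ_s|)/(1 − |Γ_s|)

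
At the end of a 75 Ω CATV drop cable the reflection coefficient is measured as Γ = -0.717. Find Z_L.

Z_L = Z_0·(1 + Γ)/(1 − Γ) = 75·(0.283)/(1.72)

Z_L ≈ 12.4 Ω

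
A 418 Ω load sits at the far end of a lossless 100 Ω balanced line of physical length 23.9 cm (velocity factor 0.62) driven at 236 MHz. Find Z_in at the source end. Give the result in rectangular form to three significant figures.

Z_in ≈ 26.6 + j32.5 Ω

λ = v/f = 0.62·c / 236 MHz = 0.788 m
βl = 2π·l/λ = 2π × 0.303 = 109°
tan(βl) = tan(109°) = -2.88
Z_in = Z_0·(Z_L + jZ_0·tanβl)/(Z_0 + jZ_L·tanβl)
     = 100·(418 − j288)/(100 − j1200)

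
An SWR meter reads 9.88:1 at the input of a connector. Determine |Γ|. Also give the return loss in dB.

|Γ| ≈ 0.816; return loss ≈ 1.76 dB

|Γ| = (S − 1)/(S + 1) = (9.88 − 1)/(9.88 + 1) = 8.88/10.9
RL = −20·log₁₀|Γ| = −20·log₁₀(0.816)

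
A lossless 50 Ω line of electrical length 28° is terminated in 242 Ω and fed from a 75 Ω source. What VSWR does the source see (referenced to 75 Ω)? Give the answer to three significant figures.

VSWR ≈ 4.15

tan(βl) = 0.532
Z_in = Z_0·(Z_L + jZ_0·tanβl)/(Z_0 + jZ_L·tanβl) = 40.7 − j78.2 Ω
Γ_s = (Z_in − Z_s)/(Z_in + Z_s) = (-34.3 − j78.2)/(116 − j78.2), |Γ_s| = 0.611
VSWR = (1 + |Γ_s|)/(1 − |Γ_s|)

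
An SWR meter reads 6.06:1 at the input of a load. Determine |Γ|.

|Γ| ≈ 0.717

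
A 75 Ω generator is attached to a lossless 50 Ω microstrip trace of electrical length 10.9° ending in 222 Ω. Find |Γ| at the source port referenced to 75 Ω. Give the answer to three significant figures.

|Γ| ≈ 0.512

tan(βl) = 0.193
Z_in = Z_0·(Z_L + jZ_0·tanβl)/(Z_0 + jZ_L·tanβl) = 133 − j104 Ω
Γ_s = (Z_in − Z_s)/(Z_in + Z_s) = (58 − j104)/(208 − j104), |Γ_s| = 0.512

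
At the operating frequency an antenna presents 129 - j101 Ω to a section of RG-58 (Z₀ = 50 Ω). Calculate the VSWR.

Γ = (Z_L − Z_0)/(Z_L + Z_0) = (79 − j101)/(179 − j101)
|Γ| = 128/206 = 0.624
VSWR = (1 + |Γ|)/(1 − |Γ|) = 1.62/0.376

VSWR ≈ 4.32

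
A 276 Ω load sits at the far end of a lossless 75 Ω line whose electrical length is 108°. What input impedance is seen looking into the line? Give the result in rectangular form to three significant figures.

Z_in ≈ 22.4 + j22.4 Ω

tan(βl) = tan(108°) = -3.08
Z_in = Z_0·(Z_L + jZ_0·tanβl)/(Z_0 + jZ_L·tanβl)
     = 75·(276 − j231)/(75 − j849)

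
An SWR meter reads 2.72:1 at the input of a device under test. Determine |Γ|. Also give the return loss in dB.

|Γ| ≈ 0.462; return loss ≈ 6.7 dB

|Γ| = (S − 1)/(S + 1) = (2.72 − 1)/(2.72 + 1) = 1.72/3.72
RL = −20·log₁₀|Γ| = −20·log₁₀(0.462)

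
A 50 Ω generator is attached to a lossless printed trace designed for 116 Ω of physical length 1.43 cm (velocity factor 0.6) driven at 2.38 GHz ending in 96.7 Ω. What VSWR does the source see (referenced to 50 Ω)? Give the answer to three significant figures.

λ = v/f = 0.6·c / 2.38 GHz = 0.0756 m
βl = 2π·l/λ = 2π × 0.189 = 68.1°
tan(βl) = 2.48
Z_in = Z_0·(Z_L + jZ_0·tanβl)/(Z_0 + jZ_L·tanβl) = 131 + j16.6 Ω
Γ_s = (Z_in − Z_s)/(Z_in + Z_s) = (81.1 + j16.6)/(181 + j16.6), |Γ_s| = 0.455
VSWR = (1 + |Γ_s|)/(1 − |Γ_s|)

VSWR ≈ 2.67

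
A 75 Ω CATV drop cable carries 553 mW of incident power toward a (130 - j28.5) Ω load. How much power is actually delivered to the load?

|Γ| = |(55 − j28.5)/(205 − j28.5)| = 0.299
|Γ|² = 0.0896
P_refl = |Γ|²·P_inc = 49.5 mW, P_del = (1 − |Γ|²)·P_inc = 503 mW

P_delivered ≈ 503 mW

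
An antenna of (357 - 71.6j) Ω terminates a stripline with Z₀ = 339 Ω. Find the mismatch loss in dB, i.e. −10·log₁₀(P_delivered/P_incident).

Γ = (18 − j71.6)/(696 − j71.6), |Γ| = 0.106
|Γ|² = 0.0111, so P_del/P_inc = 1 − |Γ|² = 0.989
ML = −10·log₁₀(1 − |Γ|²)

mismatch loss ≈ 0.0486 dB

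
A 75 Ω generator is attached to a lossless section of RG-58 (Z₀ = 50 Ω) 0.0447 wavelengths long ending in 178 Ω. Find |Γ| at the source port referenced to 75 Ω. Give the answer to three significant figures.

βl = 2π × 0.0447 = 16.1°
tan(βl) = 0.288
Z_in = Z_0·(Z_L + jZ_0·tanβl)/(Z_0 + jZ_L·tanβl) = 93.8 − j81.9 Ω
Γ_s = (Z_in − Z_s)/(Z_in + Z_s) = (18.8 − j81.9)/(169 − j81.9), |Γ_s| = 0.448

|Γ| ≈ 0.448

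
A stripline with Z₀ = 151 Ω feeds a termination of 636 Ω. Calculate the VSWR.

VSWR ≈ 4.21

Γ = (636 − 151)/(636 + 151) = 0.616
VSWR = (1 + 0.616)/(1 − 0.616)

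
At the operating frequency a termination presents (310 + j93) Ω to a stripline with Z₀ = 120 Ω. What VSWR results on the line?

VSWR ≈ 2.85

Γ = (Z_L − Z_0)/(Z_L + Z_0) = (190 + j93)/(430 + j93)
|Γ| = 212/440 = 0.481
VSWR = (1 + |Γ|)/(1 − |Γ|) = 1.48/0.519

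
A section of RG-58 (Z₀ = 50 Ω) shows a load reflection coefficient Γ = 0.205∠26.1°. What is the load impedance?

Z_L = Z_0·(1 + Γ)/(1 − Γ) = 50·(1.18 + j0.0902)/(0.816 − j0.0902)

Z_L ≈ 71.1 + j13.4 Ω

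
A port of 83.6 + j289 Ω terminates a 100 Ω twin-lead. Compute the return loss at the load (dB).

Γ = (-16.4 + j289)/(183.6 + j289), |Γ| = 0.845
RL = −20·log₁₀|Γ| = −20·log₁₀(0.845)

RL ≈ 1.46 dB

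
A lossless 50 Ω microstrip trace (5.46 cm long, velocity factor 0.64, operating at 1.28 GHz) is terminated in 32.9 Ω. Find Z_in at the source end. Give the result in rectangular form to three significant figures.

Z_in ≈ 48.6 − j20.7 Ω

λ = v/f = 0.64·c / 1.28 GHz = 0.15 m
βl = 2π·l/λ = 2π × 0.364 = 131°
tan(βl) = tan(131°) = -1.15
Z_in = Z_0·(Z_L + jZ_0·tanβl)/(Z_0 + jZ_L·tanβl)
     = 50·(32.9 − j57.4)/(50 − j37.8)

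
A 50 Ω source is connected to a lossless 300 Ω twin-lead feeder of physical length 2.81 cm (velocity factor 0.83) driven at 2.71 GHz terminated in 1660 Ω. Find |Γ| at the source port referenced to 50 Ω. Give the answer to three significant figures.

λ = v/f = 0.83·c / 2.71 GHz = 0.0919 m
βl = 2π·l/λ = 2π × 0.306 = 110°
tan(βl) = -2.73
Z_in = Z_0·(Z_L + jZ_0·tanβl)/(Z_0 + jZ_L·tanβl) = 61.2 + j106 Ω
Γ_s = (Z_in − Z_s)/(Z_in + Z_s) = (11.2 + j106)/(111 + j106), |Γ_s| = 0.693

|Γ| ≈ 0.693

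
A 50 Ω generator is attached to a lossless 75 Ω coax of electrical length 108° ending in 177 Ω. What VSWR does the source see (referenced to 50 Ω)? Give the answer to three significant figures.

tan(βl) = -3.08
Z_in = Z_0·(Z_L + jZ_0·tanβl)/(Z_0 + jZ_L·tanβl) = 34.5 + j19.6 Ω
Γ_s = (Z_in − Z_s)/(Z_in + Z_s) = (-15.5 + j19.6)/(84.5 + j19.6), |Γ_s| = 0.288
VSWR = (1 + |Γ_s|)/(1 − |Γ_s|)

VSWR ≈ 1.81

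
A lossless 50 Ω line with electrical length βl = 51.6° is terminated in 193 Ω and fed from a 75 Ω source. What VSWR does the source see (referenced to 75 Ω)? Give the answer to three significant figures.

VSWR ≈ 4.59

tan(βl) = 1.26
Z_in = Z_0·(Z_L + jZ_0·tanβl)/(Z_0 + jZ_L·tanβl) = 20.2 − j35.5 Ω
Γ_s = (Z_in − Z_s)/(Z_in + Z_s) = (-54.8 − j35.5)/(95.2 − j35.5), |Γ_s| = 0.642
VSWR = (1 + |Γ_s|)/(1 − |Γ_s|)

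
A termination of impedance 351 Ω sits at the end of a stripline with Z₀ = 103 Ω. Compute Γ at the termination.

Γ = 0.546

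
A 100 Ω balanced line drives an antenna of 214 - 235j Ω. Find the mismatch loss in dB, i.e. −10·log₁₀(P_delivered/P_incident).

mismatch loss ≈ 2.55 dB

Γ = (114 − j235)/(314 − j235), |Γ| = 0.666
|Γ|² = 0.444, so P_del/P_inc = 1 − |Γ|² = 0.556
ML = −10·log₁₀(1 − |Γ|²)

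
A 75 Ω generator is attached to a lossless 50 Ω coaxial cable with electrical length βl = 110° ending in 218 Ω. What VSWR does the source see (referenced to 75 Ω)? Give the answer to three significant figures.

tan(βl) = -2.75
Z_in = Z_0·(Z_L + jZ_0·tanβl)/(Z_0 + jZ_L·tanβl) = 12.9 + j17.1 Ω
Γ_s = (Z_in − Z_s)/(Z_in + Z_s) = (-62.1 + j17.1)/(87.9 + j17.1), |Γ_s| = 0.719
VSWR = (1 + |Γ_s|)/(1 − |Γ_s|)

VSWR ≈ 6.13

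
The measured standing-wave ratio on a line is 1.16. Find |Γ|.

|Γ| ≈ 0.0741

|Γ| = (S − 1)/(S + 1) = (1.16 − 1)/(1.16 + 1) = 0.16/2.16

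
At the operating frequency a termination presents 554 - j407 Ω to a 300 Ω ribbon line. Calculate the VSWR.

VSWR ≈ 3.06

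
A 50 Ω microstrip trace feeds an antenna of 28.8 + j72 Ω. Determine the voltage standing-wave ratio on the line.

VSWR ≈ 5.74

Γ = (Z_L − Z_0)/(Z_L + Z_0) = (-21.2 + j72)/(78.8 + j72)
|Γ| = 75.1/107 = 0.703
VSWR = (1 + |Γ|)/(1 − |Γ|) = 1.7/0.297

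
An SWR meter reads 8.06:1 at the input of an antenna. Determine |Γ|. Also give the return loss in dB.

|Γ| = (S − 1)/(S + 1) = (8.06 − 1)/(8.06 + 1) = 7.06/9.06
RL = −20·log₁₀|Γ| = −20·log₁₀(0.779)

|Γ| ≈ 0.779; return loss ≈ 2.17 dB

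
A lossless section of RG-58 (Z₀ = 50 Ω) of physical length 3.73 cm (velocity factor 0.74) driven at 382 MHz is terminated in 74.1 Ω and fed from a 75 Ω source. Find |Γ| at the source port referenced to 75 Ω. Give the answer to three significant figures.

|Γ| ≈ 0.159

λ = v/f = 0.74·c / 382 MHz = 0.581 m
βl = 2π·l/λ = 2π × 0.0642 = 23.1°
tan(βl) = 0.427
Z_in = Z_0·(Z_L + jZ_0·tanβl)/(Z_0 + jZ_L·tanβl) = 62.6 − j18.2 Ω
Γ_s = (Z_in − Z_s)/(Z_in + Z_s) = (-12.4 − j18.2)/(138 − j18.2), |Γ_s| = 0.159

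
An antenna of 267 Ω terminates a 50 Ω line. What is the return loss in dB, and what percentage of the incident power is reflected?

RL ≈ 3.29 dB; 46.9% of incident power reflected

Γ = (267 − 50)/(267 + 50) = 0.685
RL = −20·log₁₀(0.685) = 3.29 dB
P_refl/P_inc = |Γ|² = 0.469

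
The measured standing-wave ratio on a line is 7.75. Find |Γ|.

|Γ| ≈ 0.771

|Γ| = (S − 1)/(S + 1) = (7.75 − 1)/(7.75 + 1) = 6.75/8.75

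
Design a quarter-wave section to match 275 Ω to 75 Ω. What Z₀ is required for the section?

Z_qwt = √(Z_0·R_L) = √(75 × 275) = √20620

Z_qwt ≈ 144 Ω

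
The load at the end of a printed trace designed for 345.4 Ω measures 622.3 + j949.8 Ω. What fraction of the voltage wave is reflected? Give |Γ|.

|Γ| ≈ 0.73

Γ = (Z_L − Z_0)/(Z_L + Z_0) = (276.9 + j949.8)/(967.7 + j949.8)
|Γ| = 989/1360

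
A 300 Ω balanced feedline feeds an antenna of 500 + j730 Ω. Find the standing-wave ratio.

Γ = (Z_L − Z_0)/(Z_L + Z_0) = (200 + j730)/(800 + j730)
|Γ| = 757/1080 = 0.699
VSWR = (1 + |Γ|)/(1 − |Γ|) = 1.7/0.301

VSWR ≈ 5.64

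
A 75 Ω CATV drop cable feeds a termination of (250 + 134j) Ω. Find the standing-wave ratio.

VSWR ≈ 4.36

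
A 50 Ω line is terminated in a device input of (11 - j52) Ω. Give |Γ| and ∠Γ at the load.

Γ ≈ 0.811 ∠ -86.4°

Γ = (Z_L − Z_0)/(Z_L + Z_0) = (-39 − j52)/(61 − j52)
|Γ| = 65/80.2 = 0.811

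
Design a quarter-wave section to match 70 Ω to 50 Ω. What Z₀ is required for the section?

Z_qwt ≈ 59.2 Ω

Z_qwt = √(Z_0·R_L) = √(50 × 70) = √3500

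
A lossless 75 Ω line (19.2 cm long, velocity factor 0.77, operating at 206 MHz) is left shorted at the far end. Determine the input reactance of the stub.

λ = v/f = 0.77·c / 206 MHz = 1.12 m
βl = 2π·l/λ = 2π × 0.171 = 61.6°
tan(βl) = 1.85
For a shorted stub, Z_in = jZ_0·tan(βl)

X_in ≈ 139 Ω (inductive)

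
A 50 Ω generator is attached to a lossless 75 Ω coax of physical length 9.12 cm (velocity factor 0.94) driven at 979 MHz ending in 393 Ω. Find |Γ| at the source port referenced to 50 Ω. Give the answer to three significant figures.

|Γ| ≈ 0.618

λ = v/f = 0.94·c / 979 MHz = 0.288 m
βl = 2π·l/λ = 2π × 0.317 = 114°
tan(βl) = -2.25
Z_in = Z_0·(Z_L + jZ_0·tanβl)/(Z_0 + jZ_L·tanβl) = 17 + j31.9 Ω
Γ_s = (Z_in − Z_s)/(Z_in + Z_s) = (-33 + j31.9)/(67 + j31.9), |Γ_s| = 0.618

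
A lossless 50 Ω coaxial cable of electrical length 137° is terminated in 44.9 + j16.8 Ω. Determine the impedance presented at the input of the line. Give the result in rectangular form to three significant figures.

Z_in ≈ 34.6 − j0.648 Ω

tan(βl) = tan(137°) = -0.933
Z_in = Z_0·(Z_L + jZ_0·tanβl)/(Z_0 + jZ_L·tanβl)
     = 50·(44.9 − j29.8)/(65.7 − j41.9)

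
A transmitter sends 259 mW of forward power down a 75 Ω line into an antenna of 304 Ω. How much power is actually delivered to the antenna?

P_delivered ≈ 164 mW

Γ = (304 − 75)/(304 + 75) = 0.604
|Γ|² = 0.365
P_refl = |Γ|²·P_inc = 94.6 mW, P_del = (1 − |Γ|²)·P_inc = 164 mW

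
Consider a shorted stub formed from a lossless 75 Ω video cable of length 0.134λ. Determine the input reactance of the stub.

X_in ≈ 84 Ω (inductive)

βl = 2π × 0.134 = 48.2°
tan(βl) = 1.12
For a shorted stub, Z_in = jZ_0·tan(βl)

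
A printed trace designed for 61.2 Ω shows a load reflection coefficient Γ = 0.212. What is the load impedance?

Z_L ≈ 94.1 Ω

Z_L = Z_0·(1 + Γ)/(1 − Γ) = 61.2·(1.21)/(0.788)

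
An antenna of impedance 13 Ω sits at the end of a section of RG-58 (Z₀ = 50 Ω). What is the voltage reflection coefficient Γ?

Γ = (Z_L − Z_0)/(Z_L + Z_0) = (13 − 50)/(13 + 50) = -37/63

Γ = -0.587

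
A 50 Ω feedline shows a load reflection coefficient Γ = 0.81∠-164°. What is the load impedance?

Z_L = Z_0·(1 + Γ)/(1 − Γ) = 50·(0.221 − j0.223)/(1.78 + j0.223)

Z_L ≈ 5.35 − j6.95 Ω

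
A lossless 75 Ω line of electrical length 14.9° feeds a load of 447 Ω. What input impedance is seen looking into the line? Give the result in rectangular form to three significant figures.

tan(βl) = tan(14.9°) = 0.266
Z_in = Z_0·(Z_L + jZ_0·tanβl)/(Z_0 + jZ_L·tanβl)
     = 75·(447 + j20)/(75 + j119)

Z_in ≈ 136 − j196 Ω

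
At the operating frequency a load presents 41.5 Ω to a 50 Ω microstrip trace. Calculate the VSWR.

VSWR ≈ 1.2

Γ = (41.5 − 50)/(41.5 + 50) = -0.0929
VSWR = (1 + 0.0929)/(1 − 0.0929)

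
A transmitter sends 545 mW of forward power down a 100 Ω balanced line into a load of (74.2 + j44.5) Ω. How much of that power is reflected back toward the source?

P_reflected ≈ 44.6 mW

|Γ| = |(-25.8 + j44.5)/(174.2 + j44.5)| = 0.286
|Γ|² = 0.0819
P_refl = |Γ|²·P_inc = 44.6 mW, P_del = (1 − |Γ|²)·P_inc = 500 mW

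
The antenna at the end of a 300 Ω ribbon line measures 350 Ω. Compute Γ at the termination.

Γ = 0.0769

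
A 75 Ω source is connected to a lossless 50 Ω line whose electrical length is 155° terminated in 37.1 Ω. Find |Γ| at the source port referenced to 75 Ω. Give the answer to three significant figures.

|Γ| ≈ 0.31

tan(βl) = -0.466
Z_in = Z_0·(Z_L + jZ_0·tanβl)/(Z_0 + jZ_L·tanβl) = 40.3 − j9.36 Ω
Γ_s = (Z_in − Z_s)/(Z_in + Z_s) = (-34.7 − j9.36)/(115 − j9.36), |Γ_s| = 0.31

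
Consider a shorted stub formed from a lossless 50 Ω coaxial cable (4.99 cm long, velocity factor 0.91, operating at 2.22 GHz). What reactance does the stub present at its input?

X_in ≈ -33.6 Ω (capacitive)

λ = v/f = 0.91·c / 2.22 GHz = 0.123 m
βl = 2π·l/λ = 2π × 0.406 = 146°
tan(βl) = -0.672
For a shorted stub, Z_in = jZ_0·tan(βl)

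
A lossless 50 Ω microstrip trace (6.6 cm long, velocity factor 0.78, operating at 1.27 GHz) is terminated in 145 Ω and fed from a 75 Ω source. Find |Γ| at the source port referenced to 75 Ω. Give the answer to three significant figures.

|Γ| ≈ 0.55

λ = v/f = 0.78·c / 1.27 GHz = 0.184 m
βl = 2π·l/λ = 2π × 0.358 = 129°
tan(βl) = -1.24
Z_in = Z_0·(Z_L + jZ_0·tanβl)/(Z_0 + jZ_L·tanβl) = 26.5 + j33 Ω
Γ_s = (Z_in − Z_s)/(Z_in + Z_s) = (-48.5 + j33)/(101 + j33), |Γ_s| = 0.55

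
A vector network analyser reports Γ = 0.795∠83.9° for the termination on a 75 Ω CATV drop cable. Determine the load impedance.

Z_L ≈ 18.9 + j81 Ω

Z_L = Z_0·(1 + Γ)/(1 − Γ) = 75·(1.08 + j0.79)/(0.916 − j0.79)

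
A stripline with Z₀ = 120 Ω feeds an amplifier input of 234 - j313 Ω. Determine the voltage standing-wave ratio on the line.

Γ = (Z_L − Z_0)/(Z_L + Z_0) = (114 − j313)/(354 − j313)
|Γ| = 333/473 = 0.705
VSWR = (1 + |Γ|)/(1 − |Γ|) = 1.7/0.295

VSWR ≈ 5.78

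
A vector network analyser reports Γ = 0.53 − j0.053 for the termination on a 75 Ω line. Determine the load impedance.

Z_L ≈ 240 − j35.5 Ω

Z_L = Z_0·(1 + Γ)/(1 − Γ) = 75·(1.53 − j0.053)/(0.47 + j0.053)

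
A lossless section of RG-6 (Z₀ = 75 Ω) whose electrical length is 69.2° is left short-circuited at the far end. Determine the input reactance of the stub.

tan(βl) = 2.63
For a short-circuited stub, Z_in = jZ_0·tan(βl)

X_in ≈ 197 Ω (inductive)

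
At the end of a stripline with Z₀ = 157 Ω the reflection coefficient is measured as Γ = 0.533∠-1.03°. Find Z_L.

Z_L ≈ 515 − j13.8 Ω

Z_L = Z_0·(1 + Γ)/(1 − Γ) = 157·(1.53 − j0.00958)/(0.467 + j0.00958)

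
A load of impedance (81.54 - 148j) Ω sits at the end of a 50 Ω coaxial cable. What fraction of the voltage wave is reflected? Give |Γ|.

Γ = (Z_L − Z_0)/(Z_L + Z_0) = (31.54 − j148)/(131.5 − j148)
|Γ| = 151/198

|Γ| ≈ 0.764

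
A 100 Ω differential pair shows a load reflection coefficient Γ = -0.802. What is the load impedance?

Z_L ≈ 11 Ω

Z_L = Z_0·(1 + Γ)/(1 − Γ) = 100·(0.198)/(1.8)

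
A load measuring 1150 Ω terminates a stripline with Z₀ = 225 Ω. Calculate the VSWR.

Γ = (1150 − 225)/(1150 + 225) = 0.673
VSWR = (1 + 0.673)/(1 − 0.673)

VSWR ≈ 5.11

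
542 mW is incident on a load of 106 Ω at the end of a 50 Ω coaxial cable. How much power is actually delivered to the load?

Γ = (106 − 50)/(106 + 50) = 0.359
|Γ|² = 0.129
P_refl = |Γ|²·P_inc = 69.8 mW, P_del = (1 − |Γ|²)·P_inc = 472 mW

P_delivered ≈ 472 mW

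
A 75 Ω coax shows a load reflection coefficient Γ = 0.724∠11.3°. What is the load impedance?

Z_L = Z_0·(1 + Γ)/(1 − Γ) = 75·(1.71 + j0.142)/(0.29 − j0.142)

Z_L ≈ 342 + j204 Ω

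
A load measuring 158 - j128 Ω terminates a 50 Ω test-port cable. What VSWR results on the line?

Γ = (Z_L − Z_0)/(Z_L + Z_0) = (108 − j128)/(208 − j128)
|Γ| = 167/244 = 0.686
VSWR = (1 + |Γ|)/(1 − |Γ|) = 1.69/0.314

VSWR ≈ 5.36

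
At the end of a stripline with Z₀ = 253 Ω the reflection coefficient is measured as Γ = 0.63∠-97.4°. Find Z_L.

Z_L ≈ 97.9 − j203 Ω

Z_L = Z_0·(1 + Γ)/(1 − Γ) = 253·(0.919 − j0.625)/(1.08 + j0.625)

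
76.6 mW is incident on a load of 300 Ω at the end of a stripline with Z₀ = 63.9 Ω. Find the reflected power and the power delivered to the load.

P_reflected ≈ 32.2 mW; P_delivered ≈ 44.4 mW

Γ = (300 − 63.9)/(300 + 63.9) = 0.649
|Γ|² = 0.421
P_refl = |Γ|²·P_inc = 32.2 mW, P_del = (1 − |Γ|²)·P_inc = 44.4 mW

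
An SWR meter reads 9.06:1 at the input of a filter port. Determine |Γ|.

|Γ| ≈ 0.801

|Γ| = (S − 1)/(S + 1) = (9.06 − 1)/(9.06 + 1) = 8.06/10.1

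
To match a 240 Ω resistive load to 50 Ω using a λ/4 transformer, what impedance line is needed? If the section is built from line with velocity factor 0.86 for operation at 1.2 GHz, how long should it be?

Z_qwt ≈ 110 Ω; length ≈ 5.38 cm

Z_qwt = √(Z_0·R_L) = √(50 × 240) = √12000
λ = 0.86·c/f = 0.215 m, so l = λ/4 = 0.0537 m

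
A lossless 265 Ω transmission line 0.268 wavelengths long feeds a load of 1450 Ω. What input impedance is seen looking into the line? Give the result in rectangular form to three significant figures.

Z_in ≈ 49 + j29.1 Ω

βl = 2π × 0.268 = 96.5°
tan(βl) = tan(96.5°) = -8.8
Z_in = Z_0·(Z_L + jZ_0·tanβl)/(Z_0 + jZ_L·tanβl)
     = 265·(1450 − j2330)/(265 − j12800)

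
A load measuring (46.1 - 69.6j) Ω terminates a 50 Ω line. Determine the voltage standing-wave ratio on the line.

Γ = (Z_L − Z_0)/(Z_L + Z_0) = (-3.9 − j69.6)/(96.1 − j69.6)
|Γ| = 69.7/119 = 0.587
VSWR = (1 + |Γ|)/(1 − |Γ|) = 1.59/0.413

VSWR ≈ 3.85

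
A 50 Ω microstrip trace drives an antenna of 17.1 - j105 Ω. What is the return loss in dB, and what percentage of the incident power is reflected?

Γ = (-32.9 − j105)/(67.1 − j105), |Γ| = 0.883
RL = −20·log₁₀(0.883) = 1.08 dB
P_refl/P_inc = |Γ|² = 0.78

RL ≈ 1.08 dB; 78% of incident power reflected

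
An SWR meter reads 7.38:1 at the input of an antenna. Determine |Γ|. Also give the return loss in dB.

|Γ| = (S − 1)/(S + 1) = (7.38 − 1)/(7.38 + 1) = 6.38/8.38
RL = −20·log₁₀|Γ| = −20·log₁₀(0.761)

|Γ| ≈ 0.761; return loss ≈ 2.37 dB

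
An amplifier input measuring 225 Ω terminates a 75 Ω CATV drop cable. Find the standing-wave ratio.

For a purely resistive load, VSWR = R_L/Z_0 or Z_0/R_L (whichever > 1) = 225/75

VSWR ≈ 3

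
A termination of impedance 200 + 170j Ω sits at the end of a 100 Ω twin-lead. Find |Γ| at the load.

|Γ| ≈ 0.572

Γ = (Z_L − Z_0)/(Z_L + Z_0) = (100 + j170)/(300 + j170)
|Γ| = 197/345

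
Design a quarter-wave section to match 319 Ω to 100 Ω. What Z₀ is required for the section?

Z_qwt = √(Z_0·R_L) = √(100 × 319) = √31900

Z_qwt ≈ 179 Ω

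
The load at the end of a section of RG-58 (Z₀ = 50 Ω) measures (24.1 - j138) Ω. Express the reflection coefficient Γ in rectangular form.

Γ ≈ 0.698 − j0.562

Γ = (Z_L − Z_0)/(Z_L + Z_0) = (-25.9 − j138)/(74.1 − j138)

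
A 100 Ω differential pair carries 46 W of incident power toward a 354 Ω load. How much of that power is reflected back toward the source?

P_reflected ≈ 14.4 W

Γ = (354 − 100)/(354 + 100) = 0.559
|Γ|² = 0.313
P_refl = |Γ|²·P_inc = 14.4 W, P_del = (1 − |Γ|²)·P_inc = 31.6 W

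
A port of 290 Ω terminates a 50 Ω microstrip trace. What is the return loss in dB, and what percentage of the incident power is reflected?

RL ≈ 3.03 dB; 49.8% of incident power reflected

Γ = (290 − 50)/(290 + 50) = 0.706
RL = −20·log₁₀(0.706) = 3.03 dB
P_refl/P_inc = |Γ|² = 0.498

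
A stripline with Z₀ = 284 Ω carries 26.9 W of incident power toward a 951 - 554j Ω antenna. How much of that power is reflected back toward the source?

|Γ| = |(667 − j554)/(1235 − j554)| = 0.641
|Γ|² = 0.41
P_refl = |Γ|²·P_inc = 11 W, P_del = (1 − |Γ|²)·P_inc = 15.9 W

P_reflected ≈ 11 W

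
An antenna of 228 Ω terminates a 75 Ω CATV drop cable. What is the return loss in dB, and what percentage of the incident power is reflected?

Γ = (228 − 75)/(228 + 75) = 0.505
RL = −20·log₁₀(0.505) = 5.94 dB
P_refl/P_inc = |Γ|² = 0.255

RL ≈ 5.94 dB; 25.5% of incident power reflected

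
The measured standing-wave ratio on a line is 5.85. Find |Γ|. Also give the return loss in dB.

|Γ| ≈ 0.708; return loss ≈ 3 dB

|Γ| = (S − 1)/(S + 1) = (5.85 − 1)/(5.85 + 1) = 4.85/6.85
RL = −20·log₁₀|Γ| = −20·log₁₀(0.708)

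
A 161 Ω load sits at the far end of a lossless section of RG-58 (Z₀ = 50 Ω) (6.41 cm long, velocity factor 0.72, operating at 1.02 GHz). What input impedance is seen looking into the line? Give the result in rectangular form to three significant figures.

Z_in ≈ 17.2 + j15.4 Ω

λ = v/f = 0.72·c / 1.02 GHz = 0.212 m
βl = 2π·l/λ = 2π × 0.303 = 109°
tan(βl) = tan(109°) = -2.91
Z_in = Z_0·(Z_L + jZ_0·tanβl)/(Z_0 + jZ_L·tanβl)
     = 50·(161 − j145)/(50 − j468)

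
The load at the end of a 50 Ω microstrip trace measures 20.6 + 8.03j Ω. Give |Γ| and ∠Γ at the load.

Γ = (Z_L − Z_0)/(Z_L + Z_0) = (-29.4 + j8.03)/(70.6 + j8.03)
|Γ| = 30.5/71.1 = 0.429

Γ ≈ 0.429 ∠ 158°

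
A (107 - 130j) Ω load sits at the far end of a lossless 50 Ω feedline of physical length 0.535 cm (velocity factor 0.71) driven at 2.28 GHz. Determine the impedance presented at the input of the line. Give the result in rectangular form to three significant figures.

Z_in ≈ 26.8 − j67.1 Ω

λ = v/f = 0.71·c / 2.28 GHz = 0.0934 m
βl = 2π·l/λ = 2π × 0.0573 = 20.6°
tan(βl) = tan(20.6°) = 0.376
Z_in = Z_0·(Z_L + jZ_0·tanβl)/(Z_0 + jZ_L·tanβl)
     = 50·(107 − j111)/(98.9 + j40.3)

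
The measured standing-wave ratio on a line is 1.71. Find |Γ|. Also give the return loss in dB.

|Γ| = (S − 1)/(S + 1) = (1.71 − 1)/(1.71 + 1) = 0.71/2.71
RL = −20·log₁₀|Γ| = −20·log₁₀(0.262)

|Γ| ≈ 0.262; return loss ≈ 11.6 dB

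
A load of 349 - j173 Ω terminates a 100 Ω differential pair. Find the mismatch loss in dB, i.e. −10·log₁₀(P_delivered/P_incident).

mismatch loss ≈ 2.2 dB

Γ = (249 − j173)/(449 − j173), |Γ| = 0.63
|Γ|² = 0.397, so P_del/P_inc = 1 − |Γ|² = 0.603
ML = −10·log₁₀(1 − |Γ|²)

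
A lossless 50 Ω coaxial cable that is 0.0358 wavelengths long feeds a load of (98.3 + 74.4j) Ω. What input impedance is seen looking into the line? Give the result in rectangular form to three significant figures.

βl = 2π × 0.0358 = 12.9°
tan(βl) = tan(12.9°) = 0.229
Z_in = Z_0·(Z_L + jZ_0·tanβl)/(Z_0 + jZ_L·tanβl)
     = 50·(98.3 + j85.8)/(33 + j22.5)

Z_in ≈ 162 + j19.4 Ω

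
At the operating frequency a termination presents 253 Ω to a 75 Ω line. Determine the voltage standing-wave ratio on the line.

VSWR ≈ 3.37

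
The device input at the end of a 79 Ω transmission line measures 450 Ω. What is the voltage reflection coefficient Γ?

Γ = (Z_L − Z_0)/(Z_L + Z_0) = (450 − 79)/(450 + 79) = 371/529

Γ = 0.701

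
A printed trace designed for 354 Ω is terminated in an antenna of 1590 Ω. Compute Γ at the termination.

Γ = (Z_L − Z_0)/(Z_L + Z_0) = (1590 − 354)/(1590 + 354) = 1236/1944

Γ = 0.636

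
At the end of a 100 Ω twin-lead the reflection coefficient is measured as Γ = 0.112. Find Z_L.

Z_L ≈ 125 Ω

Z_L = Z_0·(1 + Γ)/(1 − Γ) = 100·(1.11)/(0.888)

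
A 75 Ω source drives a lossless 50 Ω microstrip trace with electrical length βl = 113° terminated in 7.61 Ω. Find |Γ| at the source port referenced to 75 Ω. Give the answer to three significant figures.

tan(βl) = -2.36
Z_in = Z_0·(Z_L + jZ_0·tanβl)/(Z_0 + jZ_L·tanβl) = 44.2 − j102 Ω
Γ_s = (Z_in − Z_s)/(Z_in + Z_s) = (-30.8 − j102)/(119 − j102), |Γ_s| = 0.679

|Γ| ≈ 0.679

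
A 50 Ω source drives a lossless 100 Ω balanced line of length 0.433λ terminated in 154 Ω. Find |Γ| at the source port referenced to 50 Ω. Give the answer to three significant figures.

βl = 2π × 0.433 = 156°
tan(βl) = -0.448
Z_in = Z_0·(Z_L + jZ_0·tanβl)/(Z_0 + jZ_L·tanβl) = 125 + j41.6 Ω
Γ_s = (Z_in − Z_s)/(Z_in + Z_s) = (75.3 + j41.6)/(175 + j41.6), |Γ_s| = 0.478

|Γ| ≈ 0.478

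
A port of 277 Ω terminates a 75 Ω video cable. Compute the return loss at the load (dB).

Γ = (277 − 75)/(277 + 75) = 0.574
RL = −20·log₁₀|Γ| = −20·log₁₀(0.574)

RL ≈ 4.82 dB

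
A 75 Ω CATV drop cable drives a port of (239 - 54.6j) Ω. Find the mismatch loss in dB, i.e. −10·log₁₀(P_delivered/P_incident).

Γ = (164 − j54.6)/(314 − j54.6), |Γ| = 0.542
|Γ|² = 0.294, so P_del/P_inc = 1 − |Γ|² = 0.706
ML = −10·log₁₀(1 − |Γ|²)

mismatch loss ≈ 1.51 dB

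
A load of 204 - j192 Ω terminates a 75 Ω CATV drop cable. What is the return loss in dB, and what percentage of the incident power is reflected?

RL ≈ 3.31 dB; 46.6% of incident power reflected

Γ = (129 − j192)/(279 − j192), |Γ| = 0.683
RL = −20·log₁₀(0.683) = 3.31 dB
P_refl/P_inc = |Γ|² = 0.466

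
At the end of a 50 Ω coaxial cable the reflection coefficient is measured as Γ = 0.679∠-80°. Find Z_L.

Z_L ≈ 22 − j54.6 Ω

Z_L = Z_0·(1 + Γ)/(1 − Γ) = 50·(1.12 − j0.669)/(0.882 + j0.669)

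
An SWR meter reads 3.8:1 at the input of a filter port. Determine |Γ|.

|Γ| = (S − 1)/(S + 1) = (3.8 − 1)/(3.8 + 1) = 2.8/4.8

|Γ| ≈ 0.583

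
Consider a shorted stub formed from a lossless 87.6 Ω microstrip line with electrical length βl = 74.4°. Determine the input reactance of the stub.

X_in ≈ 314 Ω (inductive)

tan(βl) = 3.58
For a shorted stub, Z_in = jZ_0·tan(βl)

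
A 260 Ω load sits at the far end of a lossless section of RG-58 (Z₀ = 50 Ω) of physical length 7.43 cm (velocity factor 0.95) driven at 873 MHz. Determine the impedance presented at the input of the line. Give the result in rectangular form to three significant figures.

λ = v/f = 0.95·c / 873 MHz = 0.326 m
βl = 2π·l/λ = 2π × 0.228 = 81.9°
tan(βl) = tan(81.9°) = 7.06
Z_in = Z_0·(Z_L + jZ_0·tanβl)/(Z_0 + jZ_L·tanβl)
     = 50·(260 + j353)/(50 + j1830)

Z_in ≈ 9.8 − j6.82 Ω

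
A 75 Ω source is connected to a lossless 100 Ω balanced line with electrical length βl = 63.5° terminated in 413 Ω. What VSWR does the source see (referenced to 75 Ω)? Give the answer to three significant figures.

VSWR ≈ 3.59

tan(βl) = 2.01
Z_in = Z_0·(Z_L + jZ_0·tanβl)/(Z_0 + jZ_L·tanβl) = 29.8 − j46.3 Ω
Γ_s = (Z_in − Z_s)/(Z_in + Z_s) = (-45.2 − j46.3)/(105 − j46.3), |Γ_s| = 0.565
VSWR = (1 + |Γ_s|)/(1 − |Γ_s|)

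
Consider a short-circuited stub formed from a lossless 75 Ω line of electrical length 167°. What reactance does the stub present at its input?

X_in ≈ -17.3 Ω (capacitive)

tan(βl) = -0.231
For a short-circuited stub, Z_in = jZ_0·tan(βl)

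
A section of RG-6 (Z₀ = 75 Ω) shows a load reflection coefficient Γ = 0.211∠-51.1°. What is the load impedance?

Z_L ≈ 91.9 − j31.6 Ω

Z_L = Z_0·(1 + Γ)/(1 − Γ) = 75·(1.13 − j0.164)/(0.867 + j0.164)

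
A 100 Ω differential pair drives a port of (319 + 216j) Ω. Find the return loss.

RL ≈ 3.71 dB

Γ = (219 + j216)/(419 + j216), |Γ| = 0.653
RL = −20·log₁₀|Γ| = −20·log₁₀(0.653)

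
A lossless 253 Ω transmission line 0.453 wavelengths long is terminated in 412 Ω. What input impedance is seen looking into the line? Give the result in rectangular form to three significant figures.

βl = 2π × 0.453 = 163°
tan(βl) = tan(163°) = -0.304
Z_in = Z_0·(Z_L + jZ_0·tanβl)/(Z_0 + jZ_L·tanβl)
     = 253·(412 − j77)/(253 − j125)

Z_in ≈ 361 + j102 Ω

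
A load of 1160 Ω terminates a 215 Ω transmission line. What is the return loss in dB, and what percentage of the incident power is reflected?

Γ = (1160 − 215)/(1160 + 215) = 0.687
RL = −20·log₁₀(0.687) = 3.26 dB
P_refl/P_inc = |Γ|² = 0.472

RL ≈ 3.26 dB; 47.2% of incident power reflected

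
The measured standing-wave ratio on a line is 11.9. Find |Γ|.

|Γ| = (S − 1)/(S + 1) = (11.9 − 1)/(11.9 + 1) = 10.9/12.9

|Γ| ≈ 0.845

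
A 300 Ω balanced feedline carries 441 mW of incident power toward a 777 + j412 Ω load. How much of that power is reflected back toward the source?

P_reflected ≈ 132 mW

|Γ| = |(477 + j412)/(1077 + j412)| = 0.547
|Γ|² = 0.299
P_refl = |Γ|²·P_inc = 132 mW, P_del = (1 − |Γ|²)·P_inc = 309 mW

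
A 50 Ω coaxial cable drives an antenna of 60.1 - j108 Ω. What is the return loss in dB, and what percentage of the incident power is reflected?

RL ≈ 3.06 dB; 49.5% of incident power reflected

Γ = (10.1 − j108)/(110.1 − j108), |Γ| = 0.703
RL = −20·log₁₀(0.703) = 3.06 dB
P_refl/P_inc = |Γ|² = 0.495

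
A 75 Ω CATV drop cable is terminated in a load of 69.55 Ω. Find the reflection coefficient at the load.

Γ = (Z_L − Z_0)/(Z_L + Z_0) = (69.55 − 75)/(69.55 + 75) = -5.45/144.6

Γ = -0.0377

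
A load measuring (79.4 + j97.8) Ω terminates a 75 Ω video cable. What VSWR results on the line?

VSWR ≈ 3.31

Γ = (Z_L − Z_0)/(Z_L + Z_0) = (4.4 + j97.8)/(154.4 + j97.8)
|Γ| = 97.9/183 = 0.536
VSWR = (1 + |Γ|)/(1 − |Γ|) = 1.54/0.464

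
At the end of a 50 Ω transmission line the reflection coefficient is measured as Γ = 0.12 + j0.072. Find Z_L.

Z_L = Z_0·(1 + Γ)/(1 − Γ) = 50·(1.12 + j0.072)/(0.88 − j0.072)

Z_L ≈ 62.9 + j9.24 Ω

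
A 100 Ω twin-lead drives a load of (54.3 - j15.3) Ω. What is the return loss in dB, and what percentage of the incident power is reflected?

RL ≈ 10.2 dB; 9.66% of incident power reflected

Γ = (-45.7 − j15.3)/(154.3 − j15.3), |Γ| = 0.311
RL = −20·log₁₀(0.311) = 10.2 dB
P_refl/P_inc = |Γ|² = 0.0966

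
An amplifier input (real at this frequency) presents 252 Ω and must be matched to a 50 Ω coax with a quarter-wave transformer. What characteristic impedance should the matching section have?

Z_qwt ≈ 112 Ω

Z_qwt = √(Z_0·R_L) = √(50 × 252) = √12600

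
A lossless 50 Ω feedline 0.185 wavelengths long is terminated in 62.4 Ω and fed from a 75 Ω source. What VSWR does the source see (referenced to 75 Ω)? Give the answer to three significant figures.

βl = 2π × 0.185 = 66.6°
tan(βl) = 2.31
Z_in = Z_0·(Z_L + jZ_0·tanβl)/(Z_0 + jZ_L·tanβl) = 42.5 − j6.91 Ω
Γ_s = (Z_in − Z_s)/(Z_in + Z_s) = (-32.5 − j6.91)/(117 − j6.91), |Γ_s| = 0.283
VSWR = (1 + |Γ_s|)/(1 − |Γ_s|)

VSWR ≈ 1.79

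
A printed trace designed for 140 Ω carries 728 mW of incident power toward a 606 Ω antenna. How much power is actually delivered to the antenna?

Γ = (606 − 140)/(606 + 140) = 0.625
|Γ|² = 0.39
P_refl = |Γ|²·P_inc = 284 mW, P_del = (1 − |Γ|²)·P_inc = 444 mW

P_delivered ≈ 444 mW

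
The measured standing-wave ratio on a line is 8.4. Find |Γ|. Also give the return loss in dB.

|Γ| = (S − 1)/(S + 1) = (8.4 − 1)/(8.4 + 1) = 7.4/9.4
RL = −20·log₁₀|Γ| = −20·log₁₀(0.787)

|Γ| ≈ 0.787; return loss ≈ 2.08 dB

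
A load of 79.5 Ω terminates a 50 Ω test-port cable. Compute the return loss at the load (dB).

Γ = (79.5 − 50)/(79.5 + 50) = 0.228
RL = −20·log₁₀|Γ| = −20·log₁₀(0.228)

RL ≈ 12.8 dB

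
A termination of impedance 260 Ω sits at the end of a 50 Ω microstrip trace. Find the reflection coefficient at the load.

Γ = 0.677

Γ = (Z_L − Z_0)/(Z_L + Z_0) = (260 − 50)/(260 + 50) = 210/310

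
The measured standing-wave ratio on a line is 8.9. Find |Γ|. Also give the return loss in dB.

|Γ| ≈ 0.798; return loss ≈ 1.96 dB

|Γ| = (S − 1)/(S + 1) = (8.9 − 1)/(8.9 + 1) = 7.9/9.9
RL = −20·log₁₀|Γ| = −20·log₁₀(0.798)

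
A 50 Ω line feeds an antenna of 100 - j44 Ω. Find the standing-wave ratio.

VSWR ≈ 2.48

Γ = (Z_L − Z_0)/(Z_L + Z_0) = (50 − j44)/(150 − j44)
|Γ| = 66.6/156 = 0.426
VSWR = (1 + |Γ|)/(1 − |Γ|) = 1.43/0.574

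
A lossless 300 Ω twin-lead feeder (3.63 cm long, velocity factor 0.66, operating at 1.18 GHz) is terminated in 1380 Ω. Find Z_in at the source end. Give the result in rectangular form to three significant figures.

Z_in ≈ 68.1 − j61.2 Ω

λ = v/f = 0.66·c / 1.18 GHz = 0.168 m
βl = 2π·l/λ = 2π × 0.216 = 77.9°
tan(βl) = tan(77.9°) = 4.66
Z_in = Z_0·(Z_L + jZ_0·tanβl)/(Z_0 + jZ_L·tanβl)
     = 300·(1380 + j1400)/(300 + j6430)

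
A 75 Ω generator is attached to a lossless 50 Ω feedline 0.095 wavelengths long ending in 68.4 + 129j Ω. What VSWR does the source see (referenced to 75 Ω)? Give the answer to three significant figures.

VSWR ≈ 5.04

βl = 2π × 0.095 = 34.2°
tan(βl) = 0.68
Z_in = Z_0·(Z_L + jZ_0·tanβl)/(Z_0 + jZ_L·tanβl) = 69.8 − j130 Ω
Γ_s = (Z_in − Z_s)/(Z_in + Z_s) = (-5.17 − j130)/(145 − j130), |Γ_s| = 0.669
VSWR = (1 + |Γ_s|)/(1 − |Γ_s|)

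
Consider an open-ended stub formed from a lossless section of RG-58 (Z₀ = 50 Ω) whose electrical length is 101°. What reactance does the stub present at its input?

tan(βl) = -5.14
For an open-ended stub, Z_in = −jZ_0·cot(βl) = −jZ_0/tan(βl)

X_in ≈ 9.72 Ω (inductive)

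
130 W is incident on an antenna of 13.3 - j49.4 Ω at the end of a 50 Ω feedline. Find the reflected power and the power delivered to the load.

|Γ| = |(-36.7 − j49.4)/(63.3 − j49.4)| = 0.766
|Γ|² = 0.587
P_refl = |Γ|²·P_inc = 76.4 W, P_del = (1 − |Γ|²)·P_inc = 53.6 W

P_reflected ≈ 76.4 W; P_delivered ≈ 53.6 W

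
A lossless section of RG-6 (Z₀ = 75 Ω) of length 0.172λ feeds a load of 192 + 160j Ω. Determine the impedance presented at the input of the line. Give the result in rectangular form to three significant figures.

Z_in ≈ 27.1 − j56.9 Ω

βl = 2π × 0.172 = 61.9°
tan(βl) = tan(61.9°) = 1.87
Z_in = Z_0·(Z_L + jZ_0·tanβl)/(Z_0 + jZ_L·tanβl)
     = 75·(192 + j301)/(-225 + j360)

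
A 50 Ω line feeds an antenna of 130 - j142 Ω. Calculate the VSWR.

VSWR ≈ 5.92

Γ = (Z_L − Z_0)/(Z_L + Z_0) = (80 − j142)/(180 − j142)
|Γ| = 163/229 = 0.711
VSWR = (1 + |Γ|)/(1 − |Γ|) = 1.71/0.289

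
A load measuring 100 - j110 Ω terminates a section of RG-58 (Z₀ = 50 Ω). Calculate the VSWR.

Γ = (Z_L − Z_0)/(Z_L + Z_0) = (50 − j110)/(150 − j110)
|Γ| = 121/186 = 0.65
VSWR = (1 + |Γ|)/(1 − |Γ|) = 1.65/0.35

VSWR ≈ 4.71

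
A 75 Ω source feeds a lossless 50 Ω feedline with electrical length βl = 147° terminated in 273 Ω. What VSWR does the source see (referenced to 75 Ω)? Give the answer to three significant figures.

VSWR ≈ 5.02

tan(βl) = -0.649
Z_in = Z_0·(Z_L + jZ_0·tanβl)/(Z_0 + jZ_L·tanβl) = 28.6 + j68.9 Ω
Γ_s = (Z_in − Z_s)/(Z_in + Z_s) = (-46.4 + j68.9)/(104 + j68.9), |Γ_s| = 0.668
VSWR = (1 + |Γ_s|)/(1 − |Γ_s|)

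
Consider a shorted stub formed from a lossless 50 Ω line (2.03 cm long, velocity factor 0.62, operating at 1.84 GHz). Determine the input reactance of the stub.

X_in ≈ 157 Ω (inductive)

λ = v/f = 0.62·c / 1.84 GHz = 0.101 m
βl = 2π·l/λ = 2π × 0.201 = 72.3°
tan(βl) = 3.13
For a shorted stub, Z_in = jZ_0·tan(βl)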